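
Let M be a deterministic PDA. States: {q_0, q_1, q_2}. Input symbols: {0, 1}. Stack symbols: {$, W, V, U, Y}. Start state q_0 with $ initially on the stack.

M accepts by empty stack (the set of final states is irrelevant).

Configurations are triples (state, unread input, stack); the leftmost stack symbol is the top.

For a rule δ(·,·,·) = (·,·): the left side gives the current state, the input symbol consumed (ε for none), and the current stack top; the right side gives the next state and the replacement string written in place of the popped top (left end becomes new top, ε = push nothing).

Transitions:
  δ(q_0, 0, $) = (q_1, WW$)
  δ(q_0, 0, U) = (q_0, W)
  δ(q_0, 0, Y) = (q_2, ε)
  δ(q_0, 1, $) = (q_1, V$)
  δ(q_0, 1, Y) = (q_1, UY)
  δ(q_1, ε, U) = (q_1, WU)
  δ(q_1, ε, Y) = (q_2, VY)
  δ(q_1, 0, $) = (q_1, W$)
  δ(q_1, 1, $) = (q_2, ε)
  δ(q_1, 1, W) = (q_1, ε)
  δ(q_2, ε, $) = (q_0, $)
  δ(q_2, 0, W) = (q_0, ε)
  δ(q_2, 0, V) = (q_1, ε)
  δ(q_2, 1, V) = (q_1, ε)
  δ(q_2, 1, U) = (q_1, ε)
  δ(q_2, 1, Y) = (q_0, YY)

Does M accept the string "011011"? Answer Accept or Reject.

(q_0, 011011, $) ⊢ (q_1, 11011, WW$) ⊢ (q_1, 1011, W$) ⊢ (q_1, 011, $) ⊢ (q_1, 11, W$) ⊢ (q_1, 1, $) ⊢ (q_2, ε, ε)
All input consumed and the stack is empty.

Accept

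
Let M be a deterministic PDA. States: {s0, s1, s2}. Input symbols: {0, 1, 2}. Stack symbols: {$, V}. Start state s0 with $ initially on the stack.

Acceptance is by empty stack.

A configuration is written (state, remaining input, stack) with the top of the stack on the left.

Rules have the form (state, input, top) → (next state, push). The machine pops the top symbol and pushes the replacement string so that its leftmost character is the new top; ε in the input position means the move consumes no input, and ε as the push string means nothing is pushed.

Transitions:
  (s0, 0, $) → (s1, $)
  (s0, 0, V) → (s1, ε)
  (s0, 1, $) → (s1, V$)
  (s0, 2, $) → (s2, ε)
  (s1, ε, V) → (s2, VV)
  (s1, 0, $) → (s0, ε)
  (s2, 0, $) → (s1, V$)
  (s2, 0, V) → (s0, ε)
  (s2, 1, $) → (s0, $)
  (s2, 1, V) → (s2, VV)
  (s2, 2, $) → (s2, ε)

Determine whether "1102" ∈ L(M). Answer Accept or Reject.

(s0, 1102, $)
  read 1, top $: go to s1, push V$ → (s1, 102, V$)
  ε-move, top V: go to s2, push VV → (s2, 102, VV$)
  read 1, top V: go to s2, push VV → (s2, 02, VVV$)
  read 0, top V: go to s0, push ε → (s0, 2, VV$)
No transition applies at (s0, 2, VV$); input not fully consumed.

Reject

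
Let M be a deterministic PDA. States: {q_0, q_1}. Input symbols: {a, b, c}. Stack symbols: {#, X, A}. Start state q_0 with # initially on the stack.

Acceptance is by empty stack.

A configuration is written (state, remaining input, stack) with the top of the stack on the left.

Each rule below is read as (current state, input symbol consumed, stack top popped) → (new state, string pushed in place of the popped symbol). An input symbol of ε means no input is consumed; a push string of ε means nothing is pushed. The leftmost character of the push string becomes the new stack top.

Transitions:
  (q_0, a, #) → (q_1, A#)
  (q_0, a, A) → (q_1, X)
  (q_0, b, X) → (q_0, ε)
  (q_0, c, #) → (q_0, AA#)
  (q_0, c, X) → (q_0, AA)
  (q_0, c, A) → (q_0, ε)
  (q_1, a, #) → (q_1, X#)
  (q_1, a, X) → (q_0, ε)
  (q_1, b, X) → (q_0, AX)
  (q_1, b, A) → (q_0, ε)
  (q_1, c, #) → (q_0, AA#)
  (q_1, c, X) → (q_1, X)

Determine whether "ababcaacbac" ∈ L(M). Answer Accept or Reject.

(q_0, ababcaacbac, #)
  read a, top #: go to q_1, push A# → (q_1, babcaacbac, A#)
  read b, top A: go to q_0, push ε → (q_0, abcaacbac, #)
  read a, top #: go to q_1, push A# → (q_1, bcaacbac, A#)
  read b, top A: go to q_0, push ε → (q_0, caacbac, #)
  read c, top #: go to q_0, push AA# → (q_0, aacbac, AA#)
  read a, top A: go to q_1, push X → (q_1, acbac, XA#)
  read a, top X: go to q_0, push ε → (q_0, cbac, A#)
  read c, top A: go to q_0, push ε → (q_0, bac, #)
No transition applies at (q_0, bac, #); input not fully consumed.

Reject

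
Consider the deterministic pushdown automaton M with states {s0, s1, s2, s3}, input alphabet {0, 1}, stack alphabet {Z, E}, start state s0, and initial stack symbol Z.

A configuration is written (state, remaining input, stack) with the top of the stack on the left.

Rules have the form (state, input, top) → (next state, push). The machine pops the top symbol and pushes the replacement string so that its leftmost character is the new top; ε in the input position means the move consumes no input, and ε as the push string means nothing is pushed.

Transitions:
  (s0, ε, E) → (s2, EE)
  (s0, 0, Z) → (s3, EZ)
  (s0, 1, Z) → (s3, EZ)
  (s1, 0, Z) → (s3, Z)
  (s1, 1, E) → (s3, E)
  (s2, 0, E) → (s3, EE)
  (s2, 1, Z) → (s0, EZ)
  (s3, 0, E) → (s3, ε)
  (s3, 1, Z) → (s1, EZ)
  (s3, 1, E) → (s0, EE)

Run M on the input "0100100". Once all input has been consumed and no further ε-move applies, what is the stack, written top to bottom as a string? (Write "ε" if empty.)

(s0, 0100100, Z) ⊢ (s3, 100100, EZ) ⊢ (s0, 00100, EEZ) ⊢ (s2, 00100, EEEZ) ⊢ (s3, 0100, EEEEZ) ⊢ (s3, 100, EEEZ) ⊢ (s0, 00, EEEEZ) ⊢ (s2, 00, EEEEEZ) ⊢ (s3, 0, EEEEEEZ) ⊢ (s3, ε, EEEEEZ)
All input consumed in state s3 with stack EEEEEZ.

EEEEEZ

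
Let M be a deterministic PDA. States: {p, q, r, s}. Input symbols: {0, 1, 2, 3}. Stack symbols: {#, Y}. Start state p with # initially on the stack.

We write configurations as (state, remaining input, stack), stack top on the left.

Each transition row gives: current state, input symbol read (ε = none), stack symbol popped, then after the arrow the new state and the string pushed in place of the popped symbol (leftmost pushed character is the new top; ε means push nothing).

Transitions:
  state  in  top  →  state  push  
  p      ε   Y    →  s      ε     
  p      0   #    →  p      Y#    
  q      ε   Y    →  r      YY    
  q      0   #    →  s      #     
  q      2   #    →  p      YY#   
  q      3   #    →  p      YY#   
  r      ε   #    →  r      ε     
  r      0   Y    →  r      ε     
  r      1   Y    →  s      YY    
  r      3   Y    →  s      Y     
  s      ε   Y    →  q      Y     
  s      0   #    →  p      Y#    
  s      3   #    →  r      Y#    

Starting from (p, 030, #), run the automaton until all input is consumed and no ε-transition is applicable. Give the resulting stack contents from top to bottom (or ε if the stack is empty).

ε

(p, 030, #) ⊢ (p, 30, Y#) ⊢ (s, 30, #) ⊢ (r, 0, Y#) ⊢ (r, ε, #) ⊢ (r, ε, ε)
All input consumed in state r with stack ε.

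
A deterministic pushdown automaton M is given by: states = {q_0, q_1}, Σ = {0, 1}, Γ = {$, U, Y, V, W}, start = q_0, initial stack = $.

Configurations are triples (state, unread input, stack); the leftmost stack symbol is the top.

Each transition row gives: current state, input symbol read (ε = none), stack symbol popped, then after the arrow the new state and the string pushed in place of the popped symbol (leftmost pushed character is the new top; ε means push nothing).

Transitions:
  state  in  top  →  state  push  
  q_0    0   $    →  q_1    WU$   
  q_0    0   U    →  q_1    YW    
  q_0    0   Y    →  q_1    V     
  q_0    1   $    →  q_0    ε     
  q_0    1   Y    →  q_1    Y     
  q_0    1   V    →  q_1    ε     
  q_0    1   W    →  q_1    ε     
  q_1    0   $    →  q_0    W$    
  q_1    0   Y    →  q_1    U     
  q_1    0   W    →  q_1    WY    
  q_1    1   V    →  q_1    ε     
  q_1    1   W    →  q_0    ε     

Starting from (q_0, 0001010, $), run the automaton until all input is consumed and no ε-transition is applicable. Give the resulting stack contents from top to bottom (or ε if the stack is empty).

(q_0, 0001010, $) ⊢ (q_1, 001010, WU$) ⊢ (q_1, 01010, WYU$) ⊢ (q_1, 1010, WYYU$) ⊢ (q_0, 010, YYU$) ⊢ (q_1, 10, VYU$) ⊢ (q_1, 0, YU$) ⊢ (q_1, ε, UU$)
All input consumed in state q_1 with stack UU$.

UU$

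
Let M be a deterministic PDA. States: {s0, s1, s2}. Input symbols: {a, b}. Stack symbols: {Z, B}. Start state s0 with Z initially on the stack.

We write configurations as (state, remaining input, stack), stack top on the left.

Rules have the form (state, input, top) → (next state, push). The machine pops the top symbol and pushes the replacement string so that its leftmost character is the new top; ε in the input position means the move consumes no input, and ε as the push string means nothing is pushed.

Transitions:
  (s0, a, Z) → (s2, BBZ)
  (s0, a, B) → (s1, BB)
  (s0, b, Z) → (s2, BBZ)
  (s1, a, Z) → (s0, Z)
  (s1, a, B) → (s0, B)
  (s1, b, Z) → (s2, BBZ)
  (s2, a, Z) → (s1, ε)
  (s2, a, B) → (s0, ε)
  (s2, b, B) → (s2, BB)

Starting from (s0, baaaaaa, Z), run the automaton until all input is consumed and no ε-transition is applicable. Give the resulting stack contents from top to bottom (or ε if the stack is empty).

(s0, baaaaaa, Z)
  read b, top Z: go to s2, push BBZ → (s2, aaaaaa, BBZ)
  read a, top B: go to s0, push ε → (s0, aaaaa, BZ)
  read a, top B: go to s1, push BB → (s1, aaaa, BBZ)
  read a, top B: go to s0, push B → (s0, aaa, BBZ)
  read a, top B: go to s1, push BB → (s1, aa, BBBZ)
  read a, top B: go to s0, push B → (s0, a, BBBZ)
  read a, top B: go to s1, push BB → (s1, ε, BBBBZ)
All input consumed in state s1 with stack BBBBZ.

BBBBZ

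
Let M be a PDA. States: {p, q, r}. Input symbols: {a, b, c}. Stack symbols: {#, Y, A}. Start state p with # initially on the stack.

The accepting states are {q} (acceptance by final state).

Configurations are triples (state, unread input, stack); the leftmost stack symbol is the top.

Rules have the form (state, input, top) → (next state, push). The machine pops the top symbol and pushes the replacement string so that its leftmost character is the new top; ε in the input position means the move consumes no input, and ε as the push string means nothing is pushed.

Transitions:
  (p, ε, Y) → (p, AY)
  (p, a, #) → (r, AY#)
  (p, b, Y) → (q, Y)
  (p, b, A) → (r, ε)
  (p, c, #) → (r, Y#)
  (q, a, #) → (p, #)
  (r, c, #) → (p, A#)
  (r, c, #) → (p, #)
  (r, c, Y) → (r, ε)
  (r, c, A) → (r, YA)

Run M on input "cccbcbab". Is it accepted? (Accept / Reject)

Reject

No computation consumes all input and reaches a final state.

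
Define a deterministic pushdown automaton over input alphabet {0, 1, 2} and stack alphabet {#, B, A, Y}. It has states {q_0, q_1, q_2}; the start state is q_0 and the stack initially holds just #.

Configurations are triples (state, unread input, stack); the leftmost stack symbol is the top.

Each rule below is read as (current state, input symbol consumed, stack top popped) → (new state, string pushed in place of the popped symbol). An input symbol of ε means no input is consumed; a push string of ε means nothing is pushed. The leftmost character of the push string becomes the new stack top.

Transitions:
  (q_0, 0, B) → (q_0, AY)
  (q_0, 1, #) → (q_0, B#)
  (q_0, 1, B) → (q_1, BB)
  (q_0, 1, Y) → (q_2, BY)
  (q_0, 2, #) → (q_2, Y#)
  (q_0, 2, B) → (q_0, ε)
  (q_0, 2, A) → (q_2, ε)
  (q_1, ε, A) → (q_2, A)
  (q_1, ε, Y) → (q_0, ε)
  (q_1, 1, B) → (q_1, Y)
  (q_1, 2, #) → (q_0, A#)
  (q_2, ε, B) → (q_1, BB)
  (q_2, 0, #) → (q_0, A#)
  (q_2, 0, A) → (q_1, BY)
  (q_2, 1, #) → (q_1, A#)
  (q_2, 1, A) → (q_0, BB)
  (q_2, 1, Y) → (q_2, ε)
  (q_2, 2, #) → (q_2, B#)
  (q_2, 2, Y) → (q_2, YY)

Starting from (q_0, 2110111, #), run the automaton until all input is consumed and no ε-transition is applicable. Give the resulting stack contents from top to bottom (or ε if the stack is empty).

BY#

(q_0, 2110111, #) ⊢ (q_2, 110111, Y#) ⊢ (q_2, 10111, #) ⊢ (q_1, 0111, A#) ⊢ (q_2, 0111, A#) ⊢ (q_1, 111, BY#) ⊢ (q_1, 11, YY#) ⊢ (q_0, 11, Y#) ⊢ (q_2, 1, BY#) ⊢ (q_1, 1, BBY#) ⊢ (q_1, ε, YBY#) ⊢ (q_0, ε, BY#)
All input consumed in state q_0 with stack BY#.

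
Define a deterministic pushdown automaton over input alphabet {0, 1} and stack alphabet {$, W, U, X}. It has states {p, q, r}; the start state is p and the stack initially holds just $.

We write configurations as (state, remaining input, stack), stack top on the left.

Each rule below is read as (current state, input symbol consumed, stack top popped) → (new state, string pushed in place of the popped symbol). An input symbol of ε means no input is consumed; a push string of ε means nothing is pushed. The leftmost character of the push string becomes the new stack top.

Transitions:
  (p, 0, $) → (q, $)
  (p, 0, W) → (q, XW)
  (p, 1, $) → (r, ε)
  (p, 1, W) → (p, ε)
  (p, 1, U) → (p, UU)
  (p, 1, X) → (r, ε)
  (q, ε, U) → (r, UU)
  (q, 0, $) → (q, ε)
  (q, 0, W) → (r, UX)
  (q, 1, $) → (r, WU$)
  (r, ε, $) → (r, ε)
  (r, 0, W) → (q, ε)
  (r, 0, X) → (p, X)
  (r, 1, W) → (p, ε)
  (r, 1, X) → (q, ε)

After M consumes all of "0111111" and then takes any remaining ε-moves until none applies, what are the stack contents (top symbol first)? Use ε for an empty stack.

UUUUU$

(p, 0111111, $) ⊢ (q, 111111, $) ⊢ (r, 11111, WU$) ⊢ (p, 1111, U$) ⊢ (p, 111, UU$) ⊢ (p, 11, UUU$) ⊢ (p, 1, UUUU$) ⊢ (p, ε, UUUUU$)
All input consumed in state p with stack UUUUU$.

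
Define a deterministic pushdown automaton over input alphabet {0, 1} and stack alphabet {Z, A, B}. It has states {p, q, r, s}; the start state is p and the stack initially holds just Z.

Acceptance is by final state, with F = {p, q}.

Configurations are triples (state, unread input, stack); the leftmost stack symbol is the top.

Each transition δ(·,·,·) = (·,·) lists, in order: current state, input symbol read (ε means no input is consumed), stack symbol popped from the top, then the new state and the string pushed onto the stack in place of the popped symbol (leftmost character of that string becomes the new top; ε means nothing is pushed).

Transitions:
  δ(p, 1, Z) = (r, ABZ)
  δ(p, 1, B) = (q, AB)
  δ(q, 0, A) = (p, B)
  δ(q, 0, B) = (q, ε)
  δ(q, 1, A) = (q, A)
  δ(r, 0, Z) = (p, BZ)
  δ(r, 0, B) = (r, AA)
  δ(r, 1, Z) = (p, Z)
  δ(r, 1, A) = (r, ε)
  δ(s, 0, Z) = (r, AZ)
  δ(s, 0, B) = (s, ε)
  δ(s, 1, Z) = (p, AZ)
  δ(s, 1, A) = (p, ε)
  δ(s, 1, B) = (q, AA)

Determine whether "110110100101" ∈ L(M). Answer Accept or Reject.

(p, 110110100101, Z)
  read 1, top Z: go to r, push ABZ → (r, 10110100101, ABZ)
  read 1, top A: go to r, push ε → (r, 0110100101, BZ)
  read 0, top B: go to r, push AA → (r, 110100101, AAZ)
  read 1, top A: go to r, push ε → (r, 10100101, AZ)
  read 1, top A: go to r, push ε → (r, 0100101, Z)
  read 0, top Z: go to p, push BZ → (p, 100101, BZ)
  read 1, top B: go to q, push AB → (q, 00101, ABZ)
  read 0, top A: go to p, push B → (p, 0101, BBZ)
No transition applies at (p, 0101, BBZ); input not fully consumed.

Reject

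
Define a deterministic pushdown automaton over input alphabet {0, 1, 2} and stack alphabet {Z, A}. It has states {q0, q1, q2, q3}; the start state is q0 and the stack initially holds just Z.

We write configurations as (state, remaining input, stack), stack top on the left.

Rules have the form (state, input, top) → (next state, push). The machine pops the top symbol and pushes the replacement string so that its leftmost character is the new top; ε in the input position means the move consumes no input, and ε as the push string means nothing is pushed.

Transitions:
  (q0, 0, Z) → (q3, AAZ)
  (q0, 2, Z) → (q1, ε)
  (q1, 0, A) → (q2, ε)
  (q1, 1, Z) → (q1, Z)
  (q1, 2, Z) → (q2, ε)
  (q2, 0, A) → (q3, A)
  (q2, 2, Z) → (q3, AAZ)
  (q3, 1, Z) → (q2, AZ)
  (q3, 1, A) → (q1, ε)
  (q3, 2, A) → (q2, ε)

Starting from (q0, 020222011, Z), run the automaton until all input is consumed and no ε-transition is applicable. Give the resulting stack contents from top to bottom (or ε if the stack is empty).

(q0, 020222011, Z) ⊢ (q3, 20222011, AAZ) ⊢ (q2, 0222011, AZ) ⊢ (q3, 222011, AZ) ⊢ (q2, 22011, Z) ⊢ (q3, 2011, AAZ) ⊢ (q2, 011, AZ) ⊢ (q3, 11, AZ) ⊢ (q1, 1, Z) ⊢ (q1, ε, Z)
All input consumed in state q1 with stack Z.

Z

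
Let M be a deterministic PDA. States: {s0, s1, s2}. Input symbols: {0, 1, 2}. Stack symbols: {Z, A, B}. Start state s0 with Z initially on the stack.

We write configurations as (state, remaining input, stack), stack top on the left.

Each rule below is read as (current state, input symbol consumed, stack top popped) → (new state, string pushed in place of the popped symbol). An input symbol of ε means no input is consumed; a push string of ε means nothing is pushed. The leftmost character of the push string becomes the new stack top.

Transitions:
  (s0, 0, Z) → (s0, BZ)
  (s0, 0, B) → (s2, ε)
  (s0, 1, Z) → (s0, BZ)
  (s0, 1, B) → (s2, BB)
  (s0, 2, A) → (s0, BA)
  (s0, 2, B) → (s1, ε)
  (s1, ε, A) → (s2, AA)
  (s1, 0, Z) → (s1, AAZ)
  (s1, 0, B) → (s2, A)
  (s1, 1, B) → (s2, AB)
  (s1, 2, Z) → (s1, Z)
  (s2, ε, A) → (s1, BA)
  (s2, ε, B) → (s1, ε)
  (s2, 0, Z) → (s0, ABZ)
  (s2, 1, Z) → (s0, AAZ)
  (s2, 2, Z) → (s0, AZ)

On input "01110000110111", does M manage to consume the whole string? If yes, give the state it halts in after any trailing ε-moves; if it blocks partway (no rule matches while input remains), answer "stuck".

s1

(s0, 01110000110111, Z)
  read 0, top Z: go to s0, push BZ → (s0, 1110000110111, BZ)
  read 1, top B: go to s2, push BB → (s2, 110000110111, BBZ)
  ε-move, top B: go to s1, push ε → (s1, 110000110111, BZ)
  read 1, top B: go to s2, push AB → (s2, 10000110111, ABZ)
  ε-move, top A: go to s1, push BA → (s1, 10000110111, BABZ)
  read 1, top B: go to s2, push AB → (s2, 0000110111, ABABZ)
  ε-move, top A: go to s1, push BA → (s1, 0000110111, BABABZ)
  read 0, top B: go to s2, push A → (s2, 000110111, AABABZ)
  ε-move, top A: go to s1, push BA → (s1, 000110111, BAABABZ)
  read 0, top B: go to s2, push A → (s2, 00110111, AAABABZ)
  ε-move, top A: go to s1, push BA → (s1, 00110111, BAAABABZ)
  read 0, top B: go to s2, push A → (s2, 0110111, AAAABABZ)
  ε-move, top A: go to s1, push BA → (s1, 0110111, BAAAABABZ)
  read 0, top B: go to s2, push A → (s2, 110111, AAAAABABZ)
  ε-move, top A: go to s1, push BA → (s1, 110111, BAAAAABABZ)
  read 1, top B: go to s2, push AB → (s2, 10111, ABAAAAABABZ)
  ε-move, top A: go to s1, push BA → (s1, 10111, BABAAAAABABZ)
  read 1, top B: go to s2, push AB → (s2, 0111, ABABAAAAABABZ)
  ε-move, top A: go to s1, push BA → (s1, 0111, BABABAAAAABABZ)
  read 0, top B: go to s2, push A → (s2, 111, AABABAAAAABABZ)
  ε-move, top A: go to s1, push BA → (s1, 111, BAABABAAAAABABZ)
  read 1, top B: go to s2, push AB → (s2, 11, ABAABABAAAAABABZ)
  ε-move, top A: go to s1, push BA → (s1, 11, BABAABABAAAAABABZ)
  read 1, top B: go to s2, push AB → (s2, 1, ABABAABABAAAAABABZ)
  ε-move, top A: go to s1, push BA → (s1, 1, BABABAABABAAAAABABZ)
  read 1, top B: go to s2, push AB → (s2, ε, ABABABAABABAAAAABABZ)
  ε-move, top A: go to s1, push BA → (s1, ε, BABABABAABABAAAAABABZ)
All input consumed; M is in state s1.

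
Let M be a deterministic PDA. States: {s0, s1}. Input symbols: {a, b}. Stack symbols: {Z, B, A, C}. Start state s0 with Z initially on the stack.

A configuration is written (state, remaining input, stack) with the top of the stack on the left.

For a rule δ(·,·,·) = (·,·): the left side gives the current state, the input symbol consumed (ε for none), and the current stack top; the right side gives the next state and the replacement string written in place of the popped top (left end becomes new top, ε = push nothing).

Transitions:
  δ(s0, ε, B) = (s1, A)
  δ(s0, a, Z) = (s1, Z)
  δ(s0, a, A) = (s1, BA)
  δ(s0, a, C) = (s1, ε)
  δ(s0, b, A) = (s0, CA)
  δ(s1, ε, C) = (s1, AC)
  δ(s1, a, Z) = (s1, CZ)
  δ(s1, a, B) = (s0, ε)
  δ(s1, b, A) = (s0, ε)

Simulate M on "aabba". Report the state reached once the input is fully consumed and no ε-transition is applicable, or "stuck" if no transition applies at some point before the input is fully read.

stuck

(s0, aabba, Z) ⊢ (s1, abba, Z) ⊢ (s1, bba, CZ) ⊢ (s1, bba, ACZ) ⊢ (s0, ba, CZ)
No transition for (s0, b, top C); M blocks with input ba remaining.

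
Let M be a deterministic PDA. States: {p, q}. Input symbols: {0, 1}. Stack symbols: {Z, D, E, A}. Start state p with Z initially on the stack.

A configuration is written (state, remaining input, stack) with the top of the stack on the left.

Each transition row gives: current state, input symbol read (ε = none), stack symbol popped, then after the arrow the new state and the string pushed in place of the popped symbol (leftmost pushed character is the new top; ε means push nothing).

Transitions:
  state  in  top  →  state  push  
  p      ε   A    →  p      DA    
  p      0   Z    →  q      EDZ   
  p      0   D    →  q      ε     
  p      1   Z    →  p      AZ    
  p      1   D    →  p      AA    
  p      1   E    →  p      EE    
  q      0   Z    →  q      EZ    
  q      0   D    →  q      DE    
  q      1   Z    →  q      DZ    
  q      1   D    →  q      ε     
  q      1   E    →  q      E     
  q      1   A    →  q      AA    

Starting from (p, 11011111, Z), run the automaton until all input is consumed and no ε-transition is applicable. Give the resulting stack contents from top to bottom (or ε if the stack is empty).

AAAAAAAAZ

(p, 11011111, Z) ⊢ (p, 1011111, AZ) ⊢ (p, 1011111, DAZ) ⊢ (p, 011111, AAAZ) ⊢ (p, 011111, DAAAZ) ⊢ (q, 11111, AAAZ) ⊢ (q, 1111, AAAAZ) ⊢ (q, 111, AAAAAZ) ⊢ (q, 11, AAAAAAZ) ⊢ (q, 1, AAAAAAAZ) ⊢ (q, ε, AAAAAAAAZ)
All input consumed in state q with stack AAAAAAAAZ.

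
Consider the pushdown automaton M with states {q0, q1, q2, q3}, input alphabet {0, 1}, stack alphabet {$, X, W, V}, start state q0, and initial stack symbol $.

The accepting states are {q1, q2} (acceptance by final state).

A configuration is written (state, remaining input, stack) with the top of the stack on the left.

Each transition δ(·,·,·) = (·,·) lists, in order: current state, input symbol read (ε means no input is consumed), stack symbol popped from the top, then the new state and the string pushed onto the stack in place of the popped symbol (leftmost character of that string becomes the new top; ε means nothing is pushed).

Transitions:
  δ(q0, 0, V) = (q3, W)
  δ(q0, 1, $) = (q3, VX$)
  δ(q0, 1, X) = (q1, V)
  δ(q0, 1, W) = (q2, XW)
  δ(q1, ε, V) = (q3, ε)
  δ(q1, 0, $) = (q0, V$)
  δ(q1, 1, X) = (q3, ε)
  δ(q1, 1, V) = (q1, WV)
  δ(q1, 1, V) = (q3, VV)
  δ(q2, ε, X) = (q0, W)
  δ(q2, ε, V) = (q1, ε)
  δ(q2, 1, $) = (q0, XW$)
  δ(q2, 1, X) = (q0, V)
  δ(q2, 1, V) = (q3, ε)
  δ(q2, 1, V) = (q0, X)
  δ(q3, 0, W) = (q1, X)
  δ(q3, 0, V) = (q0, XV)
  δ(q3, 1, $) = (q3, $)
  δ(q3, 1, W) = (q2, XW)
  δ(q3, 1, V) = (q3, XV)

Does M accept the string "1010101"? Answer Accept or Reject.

One accepting computation: (q0, 1010101, $) ⊢ (q3, 010101, VX$) ⊢ (q0, 10101, XVX$) ⊢ (q1, 0101, VVX$) ⊢ (q3, 0101, VX$) ⊢ (q0, 101, XVX$) ⊢ (q1, 01, VVX$) ⊢ (q3, 01, VX$) ⊢ (q0, 1, XVX$) ⊢ (q1, ε, VVX$)
All input consumed and state q1 ∈ F.

Accept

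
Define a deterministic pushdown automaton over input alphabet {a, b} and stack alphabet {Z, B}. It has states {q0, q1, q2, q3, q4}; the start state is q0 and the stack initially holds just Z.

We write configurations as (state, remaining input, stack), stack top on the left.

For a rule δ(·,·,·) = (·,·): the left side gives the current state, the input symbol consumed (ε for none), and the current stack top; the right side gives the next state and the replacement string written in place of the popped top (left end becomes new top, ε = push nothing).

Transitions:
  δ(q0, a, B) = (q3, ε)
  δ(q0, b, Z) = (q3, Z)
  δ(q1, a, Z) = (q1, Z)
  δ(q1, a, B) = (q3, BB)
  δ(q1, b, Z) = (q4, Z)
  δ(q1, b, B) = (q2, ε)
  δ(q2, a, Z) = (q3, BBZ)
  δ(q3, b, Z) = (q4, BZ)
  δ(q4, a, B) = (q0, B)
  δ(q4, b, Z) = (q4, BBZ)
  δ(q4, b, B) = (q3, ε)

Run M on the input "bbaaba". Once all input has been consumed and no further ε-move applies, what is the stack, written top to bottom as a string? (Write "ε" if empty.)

(q0, bbaaba, Z) ⊢ (q3, baaba, Z) ⊢ (q4, aaba, BZ) ⊢ (q0, aba, BZ) ⊢ (q3, ba, Z) ⊢ (q4, a, BZ) ⊢ (q0, ε, BZ)
All input consumed in state q0 with stack BZ.

BZ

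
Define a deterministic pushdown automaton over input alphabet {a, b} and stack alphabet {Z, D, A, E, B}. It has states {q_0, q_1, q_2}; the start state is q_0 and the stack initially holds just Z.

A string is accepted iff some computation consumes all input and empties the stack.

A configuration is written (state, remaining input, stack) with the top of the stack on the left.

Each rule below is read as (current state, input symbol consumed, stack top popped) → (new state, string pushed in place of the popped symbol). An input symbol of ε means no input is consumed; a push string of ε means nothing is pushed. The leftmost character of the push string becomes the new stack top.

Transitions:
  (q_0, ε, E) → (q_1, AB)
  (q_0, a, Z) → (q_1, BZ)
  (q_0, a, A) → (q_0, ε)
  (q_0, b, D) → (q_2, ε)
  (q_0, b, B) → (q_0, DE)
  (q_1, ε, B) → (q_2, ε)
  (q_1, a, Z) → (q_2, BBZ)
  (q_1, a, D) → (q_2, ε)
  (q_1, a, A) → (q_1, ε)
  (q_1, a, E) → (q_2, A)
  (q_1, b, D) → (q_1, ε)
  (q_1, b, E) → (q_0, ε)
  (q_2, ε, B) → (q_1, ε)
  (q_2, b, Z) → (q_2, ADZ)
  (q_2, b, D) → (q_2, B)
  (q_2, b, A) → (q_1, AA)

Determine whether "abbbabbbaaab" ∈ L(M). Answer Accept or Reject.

Reject

(q_0, abbbabbbaaab, Z)
  read a, top Z: go to q_1, push BZ → (q_1, bbbabbbaaab, BZ)
  ε-move, top B: go to q_2, push ε → (q_2, bbbabbbaaab, Z)
  read b, top Z: go to q_2, push ADZ → (q_2, bbabbbaaab, ADZ)
  read b, top A: go to q_1, push AA → (q_1, babbbaaab, AADZ)
No transition applies at (q_1, babbbaaab, AADZ); input not fully consumed.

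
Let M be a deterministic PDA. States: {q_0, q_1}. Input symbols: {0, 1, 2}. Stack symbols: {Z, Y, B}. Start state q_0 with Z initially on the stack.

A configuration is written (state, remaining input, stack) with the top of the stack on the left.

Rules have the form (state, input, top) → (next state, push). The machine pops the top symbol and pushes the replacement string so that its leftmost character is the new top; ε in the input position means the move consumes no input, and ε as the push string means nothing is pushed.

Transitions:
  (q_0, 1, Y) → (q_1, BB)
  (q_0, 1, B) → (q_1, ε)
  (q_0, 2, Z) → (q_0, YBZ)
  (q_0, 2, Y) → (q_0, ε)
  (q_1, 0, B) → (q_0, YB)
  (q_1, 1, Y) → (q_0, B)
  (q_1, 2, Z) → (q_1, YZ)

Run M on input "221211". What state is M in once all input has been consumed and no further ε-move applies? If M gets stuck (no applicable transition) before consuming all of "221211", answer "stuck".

(q_0, 221211, Z)
  read 2, top Z: go to q_0, push YBZ → (q_0, 21211, YBZ)
  read 2, top Y: go to q_0, push ε → (q_0, 1211, BZ)
  read 1, top B: go to q_1, push ε → (q_1, 211, Z)
  read 2, top Z: go to q_1, push YZ → (q_1, 11, YZ)
  read 1, top Y: go to q_0, push B → (q_0, 1, BZ)
  read 1, top B: go to q_1, push ε → (q_1, ε, Z)
All input consumed; M is in state q_1.

q_1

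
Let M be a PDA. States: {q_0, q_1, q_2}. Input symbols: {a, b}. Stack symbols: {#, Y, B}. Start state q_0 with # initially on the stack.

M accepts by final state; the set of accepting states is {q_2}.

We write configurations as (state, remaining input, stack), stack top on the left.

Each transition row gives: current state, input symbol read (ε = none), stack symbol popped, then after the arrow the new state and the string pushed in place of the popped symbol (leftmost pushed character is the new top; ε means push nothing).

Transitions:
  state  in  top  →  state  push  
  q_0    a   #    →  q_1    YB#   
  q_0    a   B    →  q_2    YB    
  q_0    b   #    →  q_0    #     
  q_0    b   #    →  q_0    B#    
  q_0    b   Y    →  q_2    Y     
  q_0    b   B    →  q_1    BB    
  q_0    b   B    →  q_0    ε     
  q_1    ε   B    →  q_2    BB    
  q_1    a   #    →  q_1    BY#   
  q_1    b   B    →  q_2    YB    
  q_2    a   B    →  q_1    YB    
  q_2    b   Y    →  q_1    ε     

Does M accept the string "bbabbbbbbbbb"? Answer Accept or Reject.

Accept

One accepting computation: (q_0, bbabbbbbbbbb, #) ⊢ (q_0, babbbbbbbbb, #) ⊢ (q_0, abbbbbbbbb, B#) ⊢ (q_2, bbbbbbbbb, YB#) ⊢ (q_1, bbbbbbbb, B#) ⊢ (q_2, bbbbbbb, YB#) ⊢ (q_1, bbbbbb, B#) ⊢ (q_2, bbbbb, YB#) ⊢ (q_1, bbbb, B#) ⊢ (q_2, bbb, YB#) ⊢ (q_1, bb, B#) ⊢ (q_2, b, YB#) ⊢ (q_1, ε, B#) ⊢ (q_2, ε, BB#)
All input consumed and state q_2 ∈ F.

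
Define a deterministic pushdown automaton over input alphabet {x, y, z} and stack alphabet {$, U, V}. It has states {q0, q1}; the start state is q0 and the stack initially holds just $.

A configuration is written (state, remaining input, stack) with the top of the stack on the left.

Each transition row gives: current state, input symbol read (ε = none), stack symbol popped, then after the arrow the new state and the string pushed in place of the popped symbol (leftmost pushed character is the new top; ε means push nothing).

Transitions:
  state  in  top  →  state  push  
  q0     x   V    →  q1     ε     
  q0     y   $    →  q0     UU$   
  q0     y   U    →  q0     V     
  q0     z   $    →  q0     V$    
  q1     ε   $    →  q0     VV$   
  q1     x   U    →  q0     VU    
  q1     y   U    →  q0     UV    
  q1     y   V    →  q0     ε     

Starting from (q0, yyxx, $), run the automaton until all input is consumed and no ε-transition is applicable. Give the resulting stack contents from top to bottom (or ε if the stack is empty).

(q0, yyxx, $)
  read y, top $: go to q0, push UU$ → (q0, yxx, UU$)
  read y, top U: go to q0, push V → (q0, xx, VU$)
  read x, top V: go to q1, push ε → (q1, x, U$)
  read x, top U: go to q0, push VU → (q0, ε, VU$)
All input consumed in state q0 with stack VU$.

VU$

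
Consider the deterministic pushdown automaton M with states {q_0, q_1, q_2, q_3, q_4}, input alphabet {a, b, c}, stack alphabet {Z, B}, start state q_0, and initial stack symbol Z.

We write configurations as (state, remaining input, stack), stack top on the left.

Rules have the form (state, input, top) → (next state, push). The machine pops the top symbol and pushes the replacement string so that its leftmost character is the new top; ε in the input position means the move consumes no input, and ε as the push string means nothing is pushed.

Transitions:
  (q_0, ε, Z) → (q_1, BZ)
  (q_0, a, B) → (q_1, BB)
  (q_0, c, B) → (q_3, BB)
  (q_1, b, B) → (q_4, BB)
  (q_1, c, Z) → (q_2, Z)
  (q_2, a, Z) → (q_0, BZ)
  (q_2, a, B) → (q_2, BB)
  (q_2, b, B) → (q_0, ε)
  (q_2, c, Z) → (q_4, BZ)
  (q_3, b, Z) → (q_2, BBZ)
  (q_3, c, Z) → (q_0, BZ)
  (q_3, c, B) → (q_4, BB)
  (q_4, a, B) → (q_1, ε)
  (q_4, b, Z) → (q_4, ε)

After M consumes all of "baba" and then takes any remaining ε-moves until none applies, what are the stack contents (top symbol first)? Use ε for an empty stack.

BZ

(q_0, baba, Z)
  ε-move, top Z: go to q_1, push BZ → (q_1, baba, BZ)
  read b, top B: go to q_4, push BB → (q_4, aba, BBZ)
  read a, top B: go to q_1, push ε → (q_1, ba, BZ)
  read b, top B: go to q_4, push BB → (q_4, a, BBZ)
  read a, top B: go to q_1, push ε → (q_1, ε, BZ)
All input consumed in state q_1 with stack BZ.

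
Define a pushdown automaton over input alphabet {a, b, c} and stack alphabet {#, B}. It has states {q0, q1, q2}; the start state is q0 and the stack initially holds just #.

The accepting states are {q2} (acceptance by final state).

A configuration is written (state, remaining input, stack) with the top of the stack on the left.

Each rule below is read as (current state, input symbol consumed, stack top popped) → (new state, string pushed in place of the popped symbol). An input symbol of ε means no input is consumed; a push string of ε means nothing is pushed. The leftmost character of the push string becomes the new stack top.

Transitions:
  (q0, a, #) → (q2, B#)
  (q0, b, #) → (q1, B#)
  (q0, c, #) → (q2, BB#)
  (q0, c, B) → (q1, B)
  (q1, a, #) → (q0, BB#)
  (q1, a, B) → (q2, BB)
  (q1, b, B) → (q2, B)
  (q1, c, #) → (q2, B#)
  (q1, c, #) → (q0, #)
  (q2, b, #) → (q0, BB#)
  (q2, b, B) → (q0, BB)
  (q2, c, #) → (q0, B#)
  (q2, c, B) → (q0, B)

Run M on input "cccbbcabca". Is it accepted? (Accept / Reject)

Accept

One accepting computation: (q0, cccbbcabca, #) ⊢ (q2, ccbbcabca, BB#) ⊢ (q0, cbbcabca, BB#) ⊢ (q1, bbcabca, BB#) ⊢ (q2, bcabca, BB#) ⊢ (q0, cabca, BBB#) ⊢ (q1, abca, BBB#) ⊢ (q2, bca, BBBB#) ⊢ (q0, ca, BBBBB#) ⊢ (q1, a, BBBBB#) ⊢ (q2, ε, BBBBBB#)
All input consumed and state q2 ∈ F.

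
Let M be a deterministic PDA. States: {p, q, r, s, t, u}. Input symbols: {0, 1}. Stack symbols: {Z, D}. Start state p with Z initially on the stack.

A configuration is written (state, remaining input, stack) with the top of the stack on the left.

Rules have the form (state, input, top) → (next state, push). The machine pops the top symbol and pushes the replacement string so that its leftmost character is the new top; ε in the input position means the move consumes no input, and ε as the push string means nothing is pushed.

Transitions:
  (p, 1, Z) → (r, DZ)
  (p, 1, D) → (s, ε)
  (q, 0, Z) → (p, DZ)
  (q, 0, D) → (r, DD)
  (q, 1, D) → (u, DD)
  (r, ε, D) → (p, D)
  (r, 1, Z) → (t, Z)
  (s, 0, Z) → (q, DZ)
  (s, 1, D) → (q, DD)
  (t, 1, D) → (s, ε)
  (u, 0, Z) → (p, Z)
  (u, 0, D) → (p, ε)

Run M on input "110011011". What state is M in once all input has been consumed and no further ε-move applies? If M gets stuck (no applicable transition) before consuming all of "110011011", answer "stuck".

(p, 110011011, Z) ⊢ (r, 10011011, DZ) ⊢ (p, 10011011, DZ) ⊢ (s, 0011011, Z) ⊢ (q, 011011, DZ) ⊢ (r, 11011, DDZ) ⊢ (p, 11011, DDZ) ⊢ (s, 1011, DZ) ⊢ (q, 011, DDZ) ⊢ (r, 11, DDDZ) ⊢ (p, 11, DDDZ) ⊢ (s, 1, DDZ) ⊢ (q, ε, DDDZ)
All input consumed; M is in state q.

q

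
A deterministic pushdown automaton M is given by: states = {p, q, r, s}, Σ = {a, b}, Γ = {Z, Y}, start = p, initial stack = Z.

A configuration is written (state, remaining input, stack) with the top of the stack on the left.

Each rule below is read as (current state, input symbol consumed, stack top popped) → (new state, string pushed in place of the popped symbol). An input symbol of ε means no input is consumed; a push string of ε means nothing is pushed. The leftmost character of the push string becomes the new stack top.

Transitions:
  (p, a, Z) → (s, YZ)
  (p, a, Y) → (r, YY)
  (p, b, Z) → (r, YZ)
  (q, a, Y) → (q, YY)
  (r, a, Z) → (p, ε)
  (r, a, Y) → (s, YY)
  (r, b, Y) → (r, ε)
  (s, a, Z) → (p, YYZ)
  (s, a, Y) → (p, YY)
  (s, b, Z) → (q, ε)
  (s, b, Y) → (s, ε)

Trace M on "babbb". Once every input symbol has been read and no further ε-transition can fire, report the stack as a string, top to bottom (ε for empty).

ε

(p, babbb, Z)
  read b, top Z: go to r, push YZ → (r, abbb, YZ)
  read a, top Y: go to s, push YY → (s, bbb, YYZ)
  read b, top Y: go to s, push ε → (s, bb, YZ)
  read b, top Y: go to s, push ε → (s, b, Z)
  read b, top Z: go to q, push ε → (q, ε, ε)
All input consumed in state q with stack ε.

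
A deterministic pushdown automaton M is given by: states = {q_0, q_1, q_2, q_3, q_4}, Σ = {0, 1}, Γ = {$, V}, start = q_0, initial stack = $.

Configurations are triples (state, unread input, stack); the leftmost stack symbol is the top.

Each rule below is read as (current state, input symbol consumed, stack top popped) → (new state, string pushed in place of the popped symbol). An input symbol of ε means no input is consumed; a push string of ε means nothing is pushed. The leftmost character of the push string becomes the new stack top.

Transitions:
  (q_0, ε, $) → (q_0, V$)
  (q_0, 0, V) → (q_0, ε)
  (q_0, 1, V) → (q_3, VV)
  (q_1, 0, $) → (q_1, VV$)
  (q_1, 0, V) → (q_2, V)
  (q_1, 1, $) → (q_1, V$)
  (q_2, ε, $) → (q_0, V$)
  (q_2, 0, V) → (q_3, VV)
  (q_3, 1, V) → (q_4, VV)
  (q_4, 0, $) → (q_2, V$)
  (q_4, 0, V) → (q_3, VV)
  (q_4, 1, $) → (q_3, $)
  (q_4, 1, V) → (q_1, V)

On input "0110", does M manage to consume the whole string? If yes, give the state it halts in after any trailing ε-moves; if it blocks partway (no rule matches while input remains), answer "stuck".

q_3

(q_0, 0110, $)
  ε-move, top $: go to q_0, push V$ → (q_0, 0110, V$)
  read 0, top V: go to q_0, push ε → (q_0, 110, $)
  ε-move, top $: go to q_0, push V$ → (q_0, 110, V$)
  read 1, top V: go to q_3, push VV → (q_3, 10, VV$)
  read 1, top V: go to q_4, push VV → (q_4, 0, VVV$)
  read 0, top V: go to q_3, push VV → (q_3, ε, VVVV$)
All input consumed; M is in state q_3.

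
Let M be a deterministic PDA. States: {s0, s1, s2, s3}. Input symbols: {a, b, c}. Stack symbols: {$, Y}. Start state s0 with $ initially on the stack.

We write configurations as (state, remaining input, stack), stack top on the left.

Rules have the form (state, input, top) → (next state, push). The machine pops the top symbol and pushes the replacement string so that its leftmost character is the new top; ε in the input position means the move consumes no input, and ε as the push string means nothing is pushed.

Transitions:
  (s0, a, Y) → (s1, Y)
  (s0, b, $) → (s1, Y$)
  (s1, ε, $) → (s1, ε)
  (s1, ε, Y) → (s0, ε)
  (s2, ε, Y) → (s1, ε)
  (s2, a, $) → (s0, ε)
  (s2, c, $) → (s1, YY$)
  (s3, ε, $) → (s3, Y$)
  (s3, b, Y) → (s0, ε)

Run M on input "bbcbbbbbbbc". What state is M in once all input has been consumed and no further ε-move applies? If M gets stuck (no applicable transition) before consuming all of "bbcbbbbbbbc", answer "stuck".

(s0, bbcbbbbbbbc, $) ⊢ (s1, bcbbbbbbbc, Y$) ⊢ (s0, bcbbbbbbbc, $) ⊢ (s1, cbbbbbbbc, Y$) ⊢ (s0, cbbbbbbbc, $)
No transition for (s0, c, top $); M blocks with input cbbbbbbbc remaining.

stuck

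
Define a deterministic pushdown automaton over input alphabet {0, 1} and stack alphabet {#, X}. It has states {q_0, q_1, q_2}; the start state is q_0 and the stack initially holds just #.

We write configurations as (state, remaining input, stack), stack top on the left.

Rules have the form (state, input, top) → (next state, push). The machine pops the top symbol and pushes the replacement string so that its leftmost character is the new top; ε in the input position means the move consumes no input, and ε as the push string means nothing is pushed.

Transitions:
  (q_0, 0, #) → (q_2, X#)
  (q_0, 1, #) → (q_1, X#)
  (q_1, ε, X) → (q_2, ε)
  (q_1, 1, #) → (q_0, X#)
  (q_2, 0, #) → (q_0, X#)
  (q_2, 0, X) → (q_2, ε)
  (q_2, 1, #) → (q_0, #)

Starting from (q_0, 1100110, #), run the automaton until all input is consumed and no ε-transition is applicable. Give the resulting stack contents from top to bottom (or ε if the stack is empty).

(q_0, 1100110, #) ⊢ (q_1, 100110, X#) ⊢ (q_2, 100110, #) ⊢ (q_0, 00110, #) ⊢ (q_2, 0110, X#) ⊢ (q_2, 110, #) ⊢ (q_0, 10, #) ⊢ (q_1, 0, X#) ⊢ (q_2, 0, #) ⊢ (q_0, ε, X#)
All input consumed in state q_0 with stack X#.

X#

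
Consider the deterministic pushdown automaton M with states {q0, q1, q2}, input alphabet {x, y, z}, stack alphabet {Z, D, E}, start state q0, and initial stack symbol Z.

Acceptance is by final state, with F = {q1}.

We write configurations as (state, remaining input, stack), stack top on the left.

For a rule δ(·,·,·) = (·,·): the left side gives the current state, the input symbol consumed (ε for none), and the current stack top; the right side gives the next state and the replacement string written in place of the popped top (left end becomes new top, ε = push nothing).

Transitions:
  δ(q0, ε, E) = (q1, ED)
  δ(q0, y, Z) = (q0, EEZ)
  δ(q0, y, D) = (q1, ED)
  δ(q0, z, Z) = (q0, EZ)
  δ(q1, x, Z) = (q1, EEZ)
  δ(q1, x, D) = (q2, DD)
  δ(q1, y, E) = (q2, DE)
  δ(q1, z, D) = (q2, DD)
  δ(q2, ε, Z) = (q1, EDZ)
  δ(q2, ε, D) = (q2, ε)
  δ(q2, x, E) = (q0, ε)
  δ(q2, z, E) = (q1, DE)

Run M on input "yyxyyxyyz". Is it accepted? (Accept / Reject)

(q0, yyxyyxyyz, Z)
  read y, top Z: go to q0, push EEZ → (q0, yxyyxyyz, EEZ)
  ε-move, top E: go to q1, push ED → (q1, yxyyxyyz, EDEZ)
  read y, top E: go to q2, push DE → (q2, xyyxyyz, DEDEZ)
  ε-move, top D: go to q2, push ε → (q2, xyyxyyz, EDEZ)
  read x, top E: go to q0, push ε → (q0, yyxyyz, DEZ)
  read y, top D: go to q1, push ED → (q1, yxyyz, EDEZ)
  read y, top E: go to q2, push DE → (q2, xyyz, DEDEZ)
  ε-move, top D: go to q2, push ε → (q2, xyyz, EDEZ)
  read x, top E: go to q0, push ε → (q0, yyz, DEZ)
  read y, top D: go to q1, push ED → (q1, yz, EDEZ)
  read y, top E: go to q2, push DE → (q2, z, DEDEZ)
  ε-move, top D: go to q2, push ε → (q2, z, EDEZ)
  read z, top E: go to q1, push DE → (q1, ε, DEDEZ)
All input consumed; state q1 ∈ F.

Accept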